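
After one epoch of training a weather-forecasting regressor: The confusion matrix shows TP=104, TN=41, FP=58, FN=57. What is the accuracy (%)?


Accuracy = (TP+TN)/(TP+TN+FP+FN)
= (104+41)/(260)
= 145/260 = 55.77%

55.77%


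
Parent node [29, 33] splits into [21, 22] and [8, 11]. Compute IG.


Parent = [29, 33], H_parent = 0.997
H_left = 0.9996 (n=43), H_right = 0.9819 (n=19)
H_children = (43/62)·0.9996 + (19/62)·0.9819 = 0.9942
IG = 0.997 - 0.9942 = 0.0028

0.0028


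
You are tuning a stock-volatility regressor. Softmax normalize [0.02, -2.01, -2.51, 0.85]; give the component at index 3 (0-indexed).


Exponentials: e^0.02=1.0202, e^-2.01=0.134, e^-2.51=0.0813, e^0.85=2.3396
Sum = 3.5751
Softmax = [0.2854, 0.0375, 0.0227, 0.6544]
p[3] = 2.3396/3.5751 = 0.6544

0.6544


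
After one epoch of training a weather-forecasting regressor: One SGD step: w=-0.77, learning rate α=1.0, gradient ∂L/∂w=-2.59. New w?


w_new = w - α·∇
= -0.77 - 1.0·-2.59
= -0.77 + 2.59
= 1.82

1.82


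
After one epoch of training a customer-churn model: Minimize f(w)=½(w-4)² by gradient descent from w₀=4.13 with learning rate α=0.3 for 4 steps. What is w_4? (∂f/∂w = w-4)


step 1: grad = 4.13-4 = 0.13; w = 4.13 - 0.3·(0.13) = 4.091
step 2: grad = 4.091-4 = 0.091; w = 4.091 - 0.3·(0.091) = 4.0637
step 3: grad = 4.0637-4 = 0.0637; w = 4.0637 - 0.3·(0.0637) = 4.04459
step 4: grad = 4.04459-4 = 0.04459; w = 4.04459 - 0.3·(0.04459) = 4.031213

4.031213


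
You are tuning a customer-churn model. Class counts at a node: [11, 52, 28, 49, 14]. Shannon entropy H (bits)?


Probabilities: [11/154, 52/154, 28/154, 49/154, 14/154] ≈ [0.0714, 0.3377, 0.1818, 0.3182, 0.0909]
H = -((11/154)·log₂(11/154) + (52/154)·log₂(52/154) + (28/154)·log₂(28/154) + (49/154)·log₂(49/154) + (14/154)·log₂(14/154))
  = 2.0882 bits

2.0882 bits


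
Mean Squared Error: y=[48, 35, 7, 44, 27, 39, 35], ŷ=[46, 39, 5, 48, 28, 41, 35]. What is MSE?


Squared errors: (48-46)²=4, (35-39)²=16, (7-5)²=4, (44-48)²=16, (27-28)²=1, (39-41)²=4, (35-35)²=0
Sum = 45
MSE = 45/7 = 45/7

45/7


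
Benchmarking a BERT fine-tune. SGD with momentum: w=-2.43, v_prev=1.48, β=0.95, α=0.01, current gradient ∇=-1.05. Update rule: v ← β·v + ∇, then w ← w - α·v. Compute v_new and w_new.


v_new = 0.95·1.48 - 1.05 = 1.406 - 1.05 = 0.356
w_new = -2.43 - 0.01·0.356 = -2.43 - 0.00356 = -2.43356

v_new=0.356, w_new=-2.43356


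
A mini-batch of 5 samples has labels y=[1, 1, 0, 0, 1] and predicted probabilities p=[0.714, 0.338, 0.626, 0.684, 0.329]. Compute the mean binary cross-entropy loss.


L[0] = -ln(0.714) = 0.3369
L[1] = -ln(0.338) = 1.0847
L[2] = -ln(1-0.626) = -ln(0.374) = 0.9835
L[3] = -ln(1-0.684) = -ln(0.316) = 1.152
L[4] = -ln(0.329) = 1.1117
mean = (0.3369 + 1.0847 + 0.9835 + 1.152 + 1.1117)/5 = 0.9338

0.9338


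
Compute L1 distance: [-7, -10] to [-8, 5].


d = |-7+ 8| + |-10-5|
  = 1 + 15
  = 16

16


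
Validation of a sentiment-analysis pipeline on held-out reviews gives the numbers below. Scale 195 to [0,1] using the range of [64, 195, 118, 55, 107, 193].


min=55, max=195
(195-55)/(195-55) = 140/140 = 1.0

1.0


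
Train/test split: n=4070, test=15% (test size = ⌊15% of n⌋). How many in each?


Test = ⌊4070·15/100⌋ = 610
Train = 4070 - 610 = 3460

Train: 3460, Test: 610


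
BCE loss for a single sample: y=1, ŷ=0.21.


BCE = -[y·ln(p) + (1-y)·ln(1-p)]
= -1·ln(0.21) - 0
= -ln(0.21) = 1.5606

1.5606


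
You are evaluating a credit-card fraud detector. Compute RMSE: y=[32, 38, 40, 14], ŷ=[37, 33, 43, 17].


MSE = 68/4 = 17
RMSE = √(68/4) = 4.1231

4.1231


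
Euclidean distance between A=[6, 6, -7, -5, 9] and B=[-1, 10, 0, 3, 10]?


d = √((6+ 1)² + (6-10)² + (-7-0)² + (-5-3)² + (9-10)²)
  = √(49 + 16 + 49 + 64 + 1)
  = √179 = 13.3791

13.3791


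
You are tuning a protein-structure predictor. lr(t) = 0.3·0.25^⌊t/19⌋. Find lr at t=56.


n_drops = ⌊56/19⌋ = 2
lr = 0.3·0.25^2 = 0.3·0.0625 = 0.01875

0.01875


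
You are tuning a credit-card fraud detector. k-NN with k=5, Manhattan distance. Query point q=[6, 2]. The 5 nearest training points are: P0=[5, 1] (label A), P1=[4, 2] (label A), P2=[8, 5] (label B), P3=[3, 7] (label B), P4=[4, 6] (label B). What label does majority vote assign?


d(q,P0) = 2  (label A)
d(q,P1) = 2  (label A)
d(q,P2) = 5  (label B)
d(q,P3) = 8  (label B)
d(q,P4) = 6  (label B)
Votes: A=2, B=3
Majority → B

B


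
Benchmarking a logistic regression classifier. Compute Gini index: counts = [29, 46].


Probabilities: [29/75, 46/75] ≈ [0.3867, 0.6133]
Σpᵢ² = (841 + 2116)/75² = 2957/5625
Gini = 1 - Σpᵢ² = 1 - 2957/5625 = 0.4743

0.4743


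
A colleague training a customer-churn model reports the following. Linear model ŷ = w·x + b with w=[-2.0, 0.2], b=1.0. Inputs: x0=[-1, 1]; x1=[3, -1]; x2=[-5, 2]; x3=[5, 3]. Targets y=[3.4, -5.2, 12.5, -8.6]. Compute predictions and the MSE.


ŷ0 = (-2.0)·(-1) + (0.2)·(1) + 1.0 = 3.2
ŷ1 = (-2.0)·(3) + (0.2)·(-1) + 1.0 = -5.2
ŷ2 = (-2.0)·(-5) + (0.2)·(2) + 1.0 = 11.4
ŷ3 = (-2.0)·(5) + (0.2)·(3) + 1.0 = -8.4
errors² = [0.04, 0.0, 1.21, 0.04]
MSE = 1.2900/4 = 0.3225

0.3225


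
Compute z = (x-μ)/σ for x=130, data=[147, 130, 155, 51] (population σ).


μ = 120.75, σ = 41.2697
z = (130 - 120.75)/41.2697 = 0.2241

0.2241


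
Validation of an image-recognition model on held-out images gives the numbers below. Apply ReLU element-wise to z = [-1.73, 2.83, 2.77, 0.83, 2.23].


ReLU(-1.73) = max(0, -1.73) = 0.0
ReLU(2.83) = max(0, 2.83) = 2.83
ReLU(2.77) = max(0, 2.77) = 2.77
ReLU(0.83) = max(0, 0.83) = 0.83
ReLU(2.23) = max(0, 2.23) = 2.23
result = [0.0, 2.83, 2.77, 0.83, 2.23]

[0.0, 2.83, 2.77, 0.83, 2.23]


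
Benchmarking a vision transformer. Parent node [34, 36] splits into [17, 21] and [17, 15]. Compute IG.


Parent = [34, 36], H_parent = 0.9994
H_left = 0.992 (n=38), H_right = 0.9972 (n=32)
H_children = (38/70)·0.992 + (32/70)·0.9972 = 0.9944
IG = 0.9994 - 0.9944 = 0.005

0.005


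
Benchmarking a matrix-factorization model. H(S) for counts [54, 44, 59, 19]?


Probabilities: [54/176, 44/176, 59/176, 19/176] ≈ [0.3068, 0.25, 0.3352, 0.108]
H = -((54/176)·log₂(54/176) + (44/176)·log₂(44/176) + (59/176)·log₂(59/176) + (19/176)·log₂(19/176))
  = 1.8983 bits

1.8983 bits


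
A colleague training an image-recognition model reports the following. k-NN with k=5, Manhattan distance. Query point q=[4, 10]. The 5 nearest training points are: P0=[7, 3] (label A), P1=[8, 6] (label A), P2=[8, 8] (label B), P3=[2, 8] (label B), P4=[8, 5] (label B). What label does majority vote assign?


d(q,P0) = 10  (label A)
d(q,P1) = 8  (label A)
d(q,P2) = 6  (label B)
d(q,P3) = 4  (label B)
d(q,P4) = 9  (label B)
Votes: A=2, B=3
Majority → B

B


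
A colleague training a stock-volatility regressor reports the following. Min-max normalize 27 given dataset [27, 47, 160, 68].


min=27, max=160
(27-27)/(160-27) = 0/133 = 0.0

0.0


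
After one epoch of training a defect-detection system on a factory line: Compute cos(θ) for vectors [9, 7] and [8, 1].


A·B = 9·8 + 7·1 = 79
‖A‖ = √130 = 11.4018, ‖B‖ = √65 = 8.0623
cos = 79/(√130·√65) = 79/√8450 = 0.8594

0.8594


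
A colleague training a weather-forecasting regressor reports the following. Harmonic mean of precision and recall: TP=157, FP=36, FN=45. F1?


Precision = 157/193 = 0.8135
Recall = 157/202 = 0.7772
F1 = 2·P·R/(P+R) = 2·TP/(2·TP+FP+FN) = 314/(314+36+45) = 314/395 = 0.7949

0.7949


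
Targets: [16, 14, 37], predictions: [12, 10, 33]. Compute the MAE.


Absolute errors: |16-12|=4, |14-10|=4, |37-33|=4
Sum = 12
MAE = 12/3 = 4

4


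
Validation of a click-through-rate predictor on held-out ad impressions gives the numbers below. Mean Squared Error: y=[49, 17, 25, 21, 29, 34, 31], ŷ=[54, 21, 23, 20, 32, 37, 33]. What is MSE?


Squared errors: (49-54)²=25, (17-21)²=16, (25-23)²=4, (21-20)²=1, (29-32)²=9, (34-37)²=9, (31-33)²=4
Sum = 68
MSE = 68/7 = 68/7

68/7


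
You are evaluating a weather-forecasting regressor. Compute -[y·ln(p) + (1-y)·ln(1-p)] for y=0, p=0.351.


BCE = -[y·ln(p) + (1-y)·ln(1-p)]
= -0 - 1·ln(1-0.351)
= -ln(0.649) = 0.4323

0.4323


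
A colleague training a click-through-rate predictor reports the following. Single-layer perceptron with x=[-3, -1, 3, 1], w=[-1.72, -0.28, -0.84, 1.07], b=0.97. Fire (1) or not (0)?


z = (-3)·(-1.72) + (-1)·(-0.28) + (3)·(-0.84) + (1)·(1.07) + 0.97
  = 4.96
step(z) = 1 (z≥0)

1


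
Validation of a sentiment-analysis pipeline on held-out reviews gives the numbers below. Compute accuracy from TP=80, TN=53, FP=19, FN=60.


Accuracy = (TP+TN)/(TP+TN+FP+FN)
= (80+53)/(212)
= 133/212 = 62.74%

62.74%


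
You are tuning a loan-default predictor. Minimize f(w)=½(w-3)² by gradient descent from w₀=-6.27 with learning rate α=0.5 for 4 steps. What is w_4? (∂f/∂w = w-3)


step 1: grad = -6.27-3 = -9.27; w = -6.27 - 0.5·(-9.27) = -1.635
step 2: grad = -1.635-3 = -4.635; w = -1.635 - 0.5·(-4.635) = 0.6825
step 3: grad = 0.6825-3 = -2.3175; w = 0.6825 - 0.5·(-2.3175) = 1.84125
step 4: grad = 1.84125-3 = -1.15875; w = 1.84125 - 0.5·(-1.15875) = 2.420625

2.420625


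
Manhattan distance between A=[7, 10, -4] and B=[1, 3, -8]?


d = |7-1| + |10-3| + |-4+ 8|
  = 6 + 7 + 4
  = 17

17


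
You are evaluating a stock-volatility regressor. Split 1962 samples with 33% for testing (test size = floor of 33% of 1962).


Test = ⌊1962·33/100⌋ = 647
Train = 1962 - 647 = 1315

Train: 1315, Test: 647


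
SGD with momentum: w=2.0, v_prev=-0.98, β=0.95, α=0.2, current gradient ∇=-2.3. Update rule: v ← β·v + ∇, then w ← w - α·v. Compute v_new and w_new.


v_new = 0.95·-0.98 - 2.3 = -0.931 - 2.3 = -3.231
w_new = 2.0 - 0.2·-3.231 = 2.0 + 0.6462 = 2.6462

v_new=-3.231, w_new=2.6462


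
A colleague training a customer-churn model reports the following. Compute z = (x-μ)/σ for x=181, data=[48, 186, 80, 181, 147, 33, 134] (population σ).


μ = 115.5714, σ = 57.5918
z = (181 - 115.5714)/57.5918 = 1.1361

1.1361


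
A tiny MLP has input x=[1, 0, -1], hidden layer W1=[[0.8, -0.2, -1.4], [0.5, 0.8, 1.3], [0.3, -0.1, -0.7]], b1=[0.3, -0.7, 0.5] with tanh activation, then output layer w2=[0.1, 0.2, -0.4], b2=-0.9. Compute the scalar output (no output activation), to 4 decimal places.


z1[0] = (0.8)·(1) + (-0.2)·(0) + (-1.4)·(-1) + 0.3 = 2.5
z1[1] = (0.5)·(1) + (0.8)·(0) + (1.3)·(-1) - 0.7 = -1.5
z1[2] = (0.3)·(1) + (-0.1)·(0) + (-0.7)·(-1) + 0.5 = 1.5
h = tanh(z1) = [0.9866, -0.9051, 0.9051]
output = (0.1)·(0.9866) + (0.2)·(-0.9051) + (-0.4)·(0.9051) - 0.9 = -1.3444

-1.3444


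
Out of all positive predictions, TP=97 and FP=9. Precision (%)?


Precision = TP/(TP+FP)
= 97/(97+9)
= 97/106 = 91.51%

91.51%


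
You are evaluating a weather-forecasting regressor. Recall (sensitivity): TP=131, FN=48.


Recall = TP/(TP+FN)
= 131/(131+48)
= 131/179 = 73.18%

73.18%


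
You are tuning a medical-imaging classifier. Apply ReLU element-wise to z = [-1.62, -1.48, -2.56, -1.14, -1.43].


ReLU(-1.62) = max(0, -1.62) = 0.0
ReLU(-1.48) = max(0, -1.48) = 0.0
ReLU(-2.56) = max(0, -2.56) = 0.0
ReLU(-1.14) = max(0, -1.14) = 0.0
ReLU(-1.43) = max(0, -1.43) = 0.0
result = [0.0, 0.0, 0.0, 0.0, 0.0]

[0.0, 0.0, 0.0, 0.0, 0.0]


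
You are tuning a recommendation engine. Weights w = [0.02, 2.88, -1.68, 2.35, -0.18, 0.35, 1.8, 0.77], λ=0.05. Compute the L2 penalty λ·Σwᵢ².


‖w‖₂² = (0.02)² + (2.88)² + (-1.68)² + (2.35)² + (-0.18)² + (0.35)² + (1.8)² + (0.77)²
     = 0.0004 + 8.2944 + 2.8224 + 5.5225 + 0.0324 + 0.1225 + 3.24 + 0.5929
     = 20.6275
λ·‖w‖₂² = 0.05·20.6275 = 1.031375

1.031375


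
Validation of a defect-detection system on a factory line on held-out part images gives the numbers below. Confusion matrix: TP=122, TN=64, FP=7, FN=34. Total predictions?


Total = TP + TN + FP + FN
= 122 + 64 + 7 + 34
= 227
(Predicted positive: 129, predicted negative: 98)

227


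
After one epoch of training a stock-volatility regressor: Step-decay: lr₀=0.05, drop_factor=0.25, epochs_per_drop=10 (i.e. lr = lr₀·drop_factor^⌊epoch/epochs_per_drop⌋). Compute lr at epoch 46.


n_drops = ⌊46/10⌋ = 4
lr = 0.05·0.25^4 = 0.05·0.00390625 = 0.0001953125

0.0001953125


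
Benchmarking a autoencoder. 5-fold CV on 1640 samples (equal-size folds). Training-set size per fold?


Fold size = 1640/5 = 328
Training per fold = 1640 - 328 = 1312

1312


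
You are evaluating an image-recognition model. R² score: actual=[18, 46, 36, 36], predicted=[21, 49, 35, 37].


ȳ = 34
SS_res = Σ(y-ŷ)² = 20
SS_tot = Σ(y-ȳ)² = 408
R² = 1 - SS_res/SS_tot = 1 - 0.049 = 0.951

0.951


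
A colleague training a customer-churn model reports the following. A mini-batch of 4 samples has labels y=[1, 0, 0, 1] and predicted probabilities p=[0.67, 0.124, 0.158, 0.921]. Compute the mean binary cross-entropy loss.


L[0] = -ln(0.67) = 0.4005
L[1] = -ln(1-0.124) = -ln(0.876) = 0.1324
L[2] = -ln(1-0.158) = -ln(0.842) = 0.172
L[3] = -ln(0.921) = 0.0823
mean = (0.4005 + 0.1324 + 0.172 + 0.0823)/4 = 0.1968

0.1968


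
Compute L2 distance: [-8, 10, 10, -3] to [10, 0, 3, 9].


d = √((-8-10)² + (10-0)² + (10-3)² + (-3-9)²)
  = √(324 + 100 + 49 + 144)
  = √617 = 24.8395

24.8395


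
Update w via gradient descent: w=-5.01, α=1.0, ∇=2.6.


w_new = w - α·∇
= -5.01 - 1.0·2.6
= -5.01 - 2.6
= -7.61

-7.61


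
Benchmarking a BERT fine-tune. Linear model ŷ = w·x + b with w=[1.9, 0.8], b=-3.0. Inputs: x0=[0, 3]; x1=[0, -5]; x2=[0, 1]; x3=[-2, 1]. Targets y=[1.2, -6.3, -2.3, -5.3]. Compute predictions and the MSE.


ŷ0 = (1.9)·(0) + (0.8)·(3) - 3.0 = -0.6
ŷ1 = (1.9)·(0) + (0.8)·(-5) - 3.0 = -7.0
ŷ2 = (1.9)·(0) + (0.8)·(1) - 3.0 = -2.2
ŷ3 = (1.9)·(-2) + (0.8)·(1) - 3.0 = -6.0
errors² = [3.24, 0.49, 0.01, 0.49]
MSE = 4.2300/4 = 1.0575

1.0575


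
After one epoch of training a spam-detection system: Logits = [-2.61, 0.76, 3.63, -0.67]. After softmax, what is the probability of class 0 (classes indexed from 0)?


Exponentials: e^-2.61=0.0735, e^0.76=2.1383, e^3.63=37.7128, e^-0.67=0.5117
Sum = 40.4363
Softmax = [0.0018, 0.0529, 0.9326, 0.0127]
p[0] = 0.0735/40.4363 = 0.0018

0.0018


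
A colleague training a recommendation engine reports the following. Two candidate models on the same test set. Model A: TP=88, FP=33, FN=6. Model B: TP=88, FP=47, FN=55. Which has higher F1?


Model A: P=88/121=0.7273, R=88/94=0.9362, F1=2PR/(P+R)=2TP/(2TP+FP+FN)=176/215=0.8186
Model B: P=88/135=0.6519, R=88/143=0.6154, F1=2PR/(P+R)=2TP/(2TP+FP+FN)=176/278=0.6331
0.8186 > 0.6331 → Model A

Model A


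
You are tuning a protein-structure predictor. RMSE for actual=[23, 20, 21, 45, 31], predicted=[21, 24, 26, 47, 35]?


MSE = 65/5 = 13
RMSE = √(65/5) = 3.6056

3.6056


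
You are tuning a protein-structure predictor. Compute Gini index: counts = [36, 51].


Probabilities: [36/87, 51/87] ≈ [0.4138, 0.5862]
Σpᵢ² = (1296 + 2601)/87² = 3897/7569
Gini = 1 - Σpᵢ² = 1 - 3897/7569 = 0.4851

0.4851


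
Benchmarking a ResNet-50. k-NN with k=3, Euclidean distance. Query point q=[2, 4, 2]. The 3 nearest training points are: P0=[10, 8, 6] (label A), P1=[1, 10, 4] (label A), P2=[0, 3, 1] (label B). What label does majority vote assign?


d(q,P0) = 9.798  (label A)
d(q,P1) = 6.4031  (label A)
d(q,P2) = 2.4495  (label B)
Votes: A=2, B=1
Majority → A

A


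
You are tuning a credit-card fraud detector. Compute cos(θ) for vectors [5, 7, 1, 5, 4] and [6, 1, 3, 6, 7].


A·B = 5·6 + 7·1 + 1·3 + 5·6 + 4·7 = 98
‖A‖ = √116 = 10.7703, ‖B‖ = √131 = 11.4455
cos = 98/(√116·√131) = 98/√15196 = 0.795

0.795


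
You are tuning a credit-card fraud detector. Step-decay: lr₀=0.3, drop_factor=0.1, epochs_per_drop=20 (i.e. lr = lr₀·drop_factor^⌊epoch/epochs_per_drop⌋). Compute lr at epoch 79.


n_drops = ⌊79/20⌋ = 3
lr = 0.3·0.1^3 = 0.3·0.001 = 0.0003

0.0003


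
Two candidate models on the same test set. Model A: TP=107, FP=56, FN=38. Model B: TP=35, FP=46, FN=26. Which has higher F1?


Model A: P=107/163=0.6564, R=107/145=0.7379, F1=2PR/(P+R)=2TP/(2TP+FP+FN)=214/308=0.6948
Model B: P=35/81=0.4321, R=35/61=0.5738, F1=2PR/(P+R)=2TP/(2TP+FP+FN)=70/142=0.493
0.6948 > 0.493 → Model A

Model A


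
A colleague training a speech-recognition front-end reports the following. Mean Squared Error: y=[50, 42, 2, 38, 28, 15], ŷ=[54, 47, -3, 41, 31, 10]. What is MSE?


Squared errors: (50-54)²=16, (42-47)²=25, (2+ 3)²=25, (38-41)²=9, (28-31)²=9, (15-10)²=25
Sum = 109
MSE = 109/6 = 109/6

109/6


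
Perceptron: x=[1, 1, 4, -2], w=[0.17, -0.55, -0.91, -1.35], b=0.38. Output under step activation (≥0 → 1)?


z = (1)·(0.17) + (1)·(-0.55) + (4)·(-0.91) + (-2)·(-1.35) + 0.38
  = -0.94
step(z) = 0 (z<0)

0


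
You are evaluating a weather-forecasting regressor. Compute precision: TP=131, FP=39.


Precision = TP/(TP+FP)
= 131/(131+39)
= 131/170 = 77.06%

77.06%


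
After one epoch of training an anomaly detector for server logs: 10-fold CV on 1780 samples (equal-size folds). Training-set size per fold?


Fold size = 1780/10 = 178
Training per fold = 1780 - 178 = 1602

1602


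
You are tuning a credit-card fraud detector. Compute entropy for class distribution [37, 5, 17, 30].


Probabilities: [37/89, 5/89, 17/89, 30/89] ≈ [0.4157, 0.0562, 0.191, 0.3371]
H = -((37/89)·log₂(37/89) + (5/89)·log₂(5/89) + (17/89)·log₂(17/89) + (30/89)·log₂(30/89))
  = 1.7448 bits

1.7448 bits


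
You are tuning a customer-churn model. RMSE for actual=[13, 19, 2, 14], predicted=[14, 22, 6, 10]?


MSE = 42/4 = 10.5
RMSE = √(42/4) = 3.2404

3.2404


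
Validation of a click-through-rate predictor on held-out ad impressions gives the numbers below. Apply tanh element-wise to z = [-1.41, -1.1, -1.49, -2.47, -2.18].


tanh(-1.41) = -0.8875
tanh(-1.1) = -0.8005
tanh(-1.49) = -0.9033
tanh(-2.47) = -0.9858
tanh(-2.18) = -0.9748
result = [-0.8875, -0.8005, -0.9033, -0.9858, -0.9748]

[-0.8875, -0.8005, -0.9033, -0.9858, -0.9748]


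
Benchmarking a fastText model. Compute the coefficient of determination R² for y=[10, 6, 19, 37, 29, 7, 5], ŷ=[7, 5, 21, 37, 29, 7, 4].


ȳ = 16.1429
SS_res = Σ(y-ŷ)² = 15
SS_tot = Σ(y-ȳ)² = 956.86
R² = 1 - SS_res/SS_tot = 1 - 0.0157 = 0.9843

0.9843


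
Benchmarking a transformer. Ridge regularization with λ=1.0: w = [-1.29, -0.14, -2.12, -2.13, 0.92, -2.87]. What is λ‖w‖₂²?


‖w‖₂² = (-1.29)² + (-0.14)² + (-2.12)² + (-2.13)² + (0.92)² + (-2.87)²
     = 1.6641 + 0.0196 + 4.4944 + 4.5369 + 0.8464 + 8.2369
     = 19.7983
λ·‖w‖₂² = 1.0·19.7983 = 19.7983

19.7983


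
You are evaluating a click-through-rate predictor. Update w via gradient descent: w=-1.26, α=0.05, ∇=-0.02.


w_new = w - α·∇
= -1.26 - 0.05·-0.02
= -1.26 + 0.001
= -1.259

-1.259


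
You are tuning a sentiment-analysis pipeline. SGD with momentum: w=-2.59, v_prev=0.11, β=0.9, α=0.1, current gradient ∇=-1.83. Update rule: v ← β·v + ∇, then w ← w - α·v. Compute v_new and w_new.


v_new = 0.9·0.11 - 1.83 = 0.099 - 1.83 = -1.731
w_new = -2.59 - 0.1·-1.731 = -2.59 + 0.1731 = -2.4169

v_new=-1.731, w_new=-2.4169


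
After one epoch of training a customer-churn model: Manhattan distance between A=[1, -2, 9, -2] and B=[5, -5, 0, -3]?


d = |1-5| + |-2+ 5| + |9-0| + |-2+ 3|
  = 4 + 3 + 9 + 1
  = 17

17


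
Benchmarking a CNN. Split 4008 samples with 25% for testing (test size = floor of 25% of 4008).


Test = ⌊4008·25/100⌋ = 1002
Train = 4008 - 1002 = 3006

Train: 3006, Test: 1002


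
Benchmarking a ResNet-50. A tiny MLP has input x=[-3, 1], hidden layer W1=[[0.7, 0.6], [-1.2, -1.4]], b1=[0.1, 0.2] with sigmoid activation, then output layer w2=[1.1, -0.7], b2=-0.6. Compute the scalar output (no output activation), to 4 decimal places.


z1[0] = (0.7)·(-3) + (0.6)·(1) + 0.1 = -1.4
z1[1] = (-1.2)·(-3) + (-1.4)·(1) + 0.2 = 2.4
h = sigmoid(z1) = [0.1978, 0.9168]
output = (1.1)·(0.1978) + (-0.7)·(0.9168) - 0.6 = -1.0242

-1.0242


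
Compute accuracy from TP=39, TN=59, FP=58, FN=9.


Accuracy = (TP+TN)/(TP+TN+FP+FN)
= (39+59)/(165)
= 98/165 = 59.39%

59.39%


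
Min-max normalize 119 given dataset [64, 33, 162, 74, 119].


min=33, max=162
(119-33)/(162-33) = 86/129 = 0.6667

0.6667


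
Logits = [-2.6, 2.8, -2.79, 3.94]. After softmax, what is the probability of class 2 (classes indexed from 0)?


Exponentials: e^-2.6=0.0743, e^2.8=16.4446, e^-2.79=0.0614, e^3.94=51.4186
Sum = 67.9989
Softmax = [0.0011, 0.2418, 0.0009, 0.7562]
p[2] = 0.0614/67.9989 = 0.0009

0.0009


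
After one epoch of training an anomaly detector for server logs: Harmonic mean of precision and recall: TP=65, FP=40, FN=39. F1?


Precision = 65/105 = 0.619
Recall = 65/104 = 0.625
F1 = 2·P·R/(P+R) = 2·TP/(2·TP+FP+FN) = 130/(130+40+39) = 130/209 = 0.622

0.622


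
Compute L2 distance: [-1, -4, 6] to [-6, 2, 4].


d = √((-1+ 6)² + (-4-2)² + (6-4)²)
  = √(25 + 36 + 4)
  = √65 = 8.0623

8.0623


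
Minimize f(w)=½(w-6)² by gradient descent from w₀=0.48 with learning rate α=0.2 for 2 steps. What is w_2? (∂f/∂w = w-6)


step 1: grad = 0.48-6 = -5.52; w = 0.48 - 0.2·(-5.52) = 1.584
step 2: grad = 1.584-6 = -4.416; w = 1.584 - 0.2·(-4.416) = 2.4672

2.4672


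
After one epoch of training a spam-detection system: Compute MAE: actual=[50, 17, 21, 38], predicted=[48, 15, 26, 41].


Absolute errors: |50-48|=2, |17-15|=2, |21-26|=5, |38-41|=3
Sum = 12
MAE = 12/4 = 3

3


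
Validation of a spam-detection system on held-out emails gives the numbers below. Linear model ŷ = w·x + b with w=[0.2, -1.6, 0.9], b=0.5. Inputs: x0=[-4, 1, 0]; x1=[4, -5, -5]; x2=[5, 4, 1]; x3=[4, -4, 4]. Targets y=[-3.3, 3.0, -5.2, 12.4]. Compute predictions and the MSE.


ŷ0 = (0.2)·(-4) + (-1.6)·(1) + (0.9)·(0) + 0.5 = -1.9
ŷ1 = (0.2)·(4) + (-1.6)·(-5) + (0.9)·(-5) + 0.5 = 4.8
ŷ2 = (0.2)·(5) + (-1.6)·(4) + (0.9)·(1) + 0.5 = -4.0
ŷ3 = (0.2)·(4) + (-1.6)·(-4) + (0.9)·(4) + 0.5 = 11.3
errors² = [1.96, 3.24, 1.44, 1.21]
MSE = 7.8500/4 = 1.9625

1.9625


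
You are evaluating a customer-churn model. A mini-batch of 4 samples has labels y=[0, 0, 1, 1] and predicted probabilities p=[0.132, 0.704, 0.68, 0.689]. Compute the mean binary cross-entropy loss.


L[0] = -ln(1-0.132) = -ln(0.868) = 0.1416
L[1] = -ln(1-0.704) = -ln(0.296) = 1.2174
L[2] = -ln(0.68) = 0.3857
L[3] = -ln(0.689) = 0.3725
mean = (0.1416 + 1.2174 + 0.3857 + 0.3725)/4 = 0.5293

0.5293


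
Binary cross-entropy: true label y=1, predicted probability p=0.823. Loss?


BCE = -[y·ln(p) + (1-y)·ln(1-p)]
= -1·ln(0.823) - 0
= -ln(0.823) = 0.1948

0.1948


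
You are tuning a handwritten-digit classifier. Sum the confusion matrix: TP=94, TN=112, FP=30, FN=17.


Total = TP + TN + FP + FN
= 94 + 112 + 30 + 17
= 253
(Predicted positive: 124, predicted negative: 129)

253


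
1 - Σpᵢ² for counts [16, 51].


Probabilities: [16/67, 51/67] ≈ [0.2388, 0.7612]
Σpᵢ² = (256 + 2601)/67² = 2857/4489
Gini = 1 - Σpᵢ² = 1 - 2857/4489 = 0.3636

0.3636


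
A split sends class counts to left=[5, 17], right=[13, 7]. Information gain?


Parent = [18, 24], H_parent = 0.9852
H_left = 0.7732 (n=22), H_right = 0.9341 (n=20)
H_children = (22/42)·0.7732 + (20/42)·0.9341 = 0.8498
IG = 0.9852 - 0.8498 = 0.1354

0.1354


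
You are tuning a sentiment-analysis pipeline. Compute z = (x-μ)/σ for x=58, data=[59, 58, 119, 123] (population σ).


μ = 89.75, σ = 31.284
z = (58 - 89.75)/31.284 = -1.0149

-1.0149


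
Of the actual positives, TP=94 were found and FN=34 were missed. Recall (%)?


Recall = TP/(TP+FN)
= 94/(94+34)
= 94/128 = 73.44%

73.44%


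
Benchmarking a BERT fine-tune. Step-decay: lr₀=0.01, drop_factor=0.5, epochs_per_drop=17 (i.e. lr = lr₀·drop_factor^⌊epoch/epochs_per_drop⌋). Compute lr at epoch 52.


n_drops = ⌊52/17⌋ = 3
lr = 0.01·0.5^3 = 0.01·0.125 = 0.00125

0.00125


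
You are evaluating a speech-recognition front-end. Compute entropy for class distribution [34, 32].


Probabilities: [34/66, 32/66] ≈ [0.5152, 0.4848]
H = -((34/66)·log₂(34/66) + (32/66)·log₂(32/66))
  = 0.9993 bits

0.9993 bits


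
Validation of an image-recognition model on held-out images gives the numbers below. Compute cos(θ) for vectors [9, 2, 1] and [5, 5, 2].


A·B = 9·5 + 2·5 + 1·2 = 57
‖A‖ = √86 = 9.2736, ‖B‖ = √54 = 7.3485
cos = 57/(√86·√54) = 57/√4644 = 0.8364

0.8364


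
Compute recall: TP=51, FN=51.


Recall = TP/(TP+FN)
= 51/(51+51)
= 51/102 = 50.0%

50.0%


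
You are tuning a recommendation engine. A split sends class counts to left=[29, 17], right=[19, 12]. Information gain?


Parent = [48, 29], H_parent = 0.9556
H_left = 0.9503 (n=46), H_right = 0.9629 (n=31)
H_children = (46/77)·0.9503 + (31/77)·0.9629 = 0.9554
IG = 0.9556 - 0.9554 = 0.0002

0.0002


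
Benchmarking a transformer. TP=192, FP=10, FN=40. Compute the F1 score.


Precision = 192/202 = 0.9505
Recall = 192/232 = 0.8276
F1 = 2·P·R/(P+R) = 2·TP/(2·TP+FP+FN) = 384/(384+10+40) = 384/434 = 0.8848

0.8848


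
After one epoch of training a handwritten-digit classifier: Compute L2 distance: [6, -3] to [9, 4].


d = √((6-9)² + (-3-4)²)
  = √(9 + 49)
  = √58 = 7.6158

7.6158


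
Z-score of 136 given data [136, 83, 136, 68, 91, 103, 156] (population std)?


μ = 110.4286, σ = 30.1655
z = (136 - 110.4286)/30.1655 = 0.8477

0.8477


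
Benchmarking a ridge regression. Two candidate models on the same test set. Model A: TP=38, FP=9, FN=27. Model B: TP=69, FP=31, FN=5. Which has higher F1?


Model A: P=38/47=0.8085, R=38/65=0.5846, F1=2PR/(P+R)=2TP/(2TP+FP+FN)=76/112=0.6786
Model B: P=69/100=0.69, R=69/74=0.9324, F1=2PR/(P+R)=2TP/(2TP+FP+FN)=138/174=0.7931
0.6786 < 0.7931 → Model B

Model B


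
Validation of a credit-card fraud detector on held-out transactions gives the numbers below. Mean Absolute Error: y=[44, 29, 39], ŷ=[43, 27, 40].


Absolute errors: |44-43|=1, |29-27|=2, |39-40|=1
Sum = 4
MAE = 4/3 = 4/3

4/3


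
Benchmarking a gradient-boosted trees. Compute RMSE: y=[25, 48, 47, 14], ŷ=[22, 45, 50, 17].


MSE = 36/4 = 9
RMSE = √(36/4) = 3.0

3.0


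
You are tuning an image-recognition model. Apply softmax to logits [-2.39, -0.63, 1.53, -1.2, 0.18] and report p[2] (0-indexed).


Exponentials: e^-2.39=0.0916, e^-0.63=0.5326, e^1.53=4.6182, e^-1.2=0.3012, e^0.18=1.1972
Sum = 6.7408
Softmax = [0.0136, 0.079, 0.6851, 0.0447, 0.1776]
p[2] = 4.6182/6.7408 = 0.6851

0.6851


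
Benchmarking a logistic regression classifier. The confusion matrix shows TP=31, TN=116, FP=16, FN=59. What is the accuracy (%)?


Accuracy = (TP+TN)/(TP+TN+FP+FN)
= (31+116)/(222)
= 147/222 = 66.22%

66.22%


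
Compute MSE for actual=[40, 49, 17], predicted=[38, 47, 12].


Squared errors: (40-38)²=4, (49-47)²=4, (17-12)²=25
Sum = 33
MSE = 33/3 = 11

11


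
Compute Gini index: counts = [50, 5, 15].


Probabilities: [50/70, 5/70, 15/70] ≈ [0.7143, 0.0714, 0.2143]
Σpᵢ² = (2500 + 25 + 225)/70² = 2750/4900
Gini = 1 - Σpᵢ² = 1 - 2750/4900 = 0.4388

0.4388


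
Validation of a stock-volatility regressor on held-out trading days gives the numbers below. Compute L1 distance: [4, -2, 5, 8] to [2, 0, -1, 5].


d = |4-2| + |-2-0| + |5+ 1| + |8-5|
  = 2 + 2 + 6 + 3
  = 13

13


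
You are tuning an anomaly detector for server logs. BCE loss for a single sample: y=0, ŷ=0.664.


BCE = -[y·ln(p) + (1-y)·ln(1-p)]
= -0 - 1·ln(1-0.664)
= -ln(0.336) = 1.0906

1.0906


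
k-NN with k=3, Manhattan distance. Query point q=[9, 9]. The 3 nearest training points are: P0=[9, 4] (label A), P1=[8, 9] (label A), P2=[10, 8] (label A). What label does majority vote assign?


d(q,P0) = 5  (label A)
d(q,P1) = 1  (label A)
d(q,P2) = 2  (label A)
Votes: A=3, B=0
Majority → A

A


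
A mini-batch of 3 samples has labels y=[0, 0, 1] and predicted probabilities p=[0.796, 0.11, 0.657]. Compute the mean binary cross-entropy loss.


L[0] = -ln(1-0.796) = -ln(0.204) = 1.5896
L[1] = -ln(1-0.11) = -ln(0.89) = 0.1165
L[2] = -ln(0.657) = 0.4201
mean = (1.5896 + 0.1165 + 0.4201)/3 = 0.7087

0.7087


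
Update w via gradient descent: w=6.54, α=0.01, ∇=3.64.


w_new = w - α·∇
= 6.54 - 0.01·3.64
= 6.54 - 0.0364
= 6.5036

6.5036


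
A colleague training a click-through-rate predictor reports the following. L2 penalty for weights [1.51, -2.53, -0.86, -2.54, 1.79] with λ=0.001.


‖w‖₂² = (1.51)² + (-2.53)² + (-0.86)² + (-2.54)² + (1.79)²
     = 2.2801 + 6.4009 + 0.7396 + 6.4516 + 3.2041
     = 19.0763
λ·‖w‖₂² = 0.001·19.0763 = 0.019076

0.019076


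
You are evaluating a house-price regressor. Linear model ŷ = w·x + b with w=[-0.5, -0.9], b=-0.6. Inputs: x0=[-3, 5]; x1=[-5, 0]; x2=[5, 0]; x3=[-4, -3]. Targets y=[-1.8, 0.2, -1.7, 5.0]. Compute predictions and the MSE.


ŷ0 = (-0.5)·(-3) + (-0.9)·(5) - 0.6 = -3.6
ŷ1 = (-0.5)·(-5) + (-0.9)·(0) - 0.6 = 1.9
ŷ2 = (-0.5)·(5) + (-0.9)·(0) - 0.6 = -3.1
ŷ3 = (-0.5)·(-4) + (-0.9)·(-3) - 0.6 = 4.1
errors² = [3.24, 2.89, 1.96, 0.81]
MSE = 8.9000/4 = 2.225

2.225


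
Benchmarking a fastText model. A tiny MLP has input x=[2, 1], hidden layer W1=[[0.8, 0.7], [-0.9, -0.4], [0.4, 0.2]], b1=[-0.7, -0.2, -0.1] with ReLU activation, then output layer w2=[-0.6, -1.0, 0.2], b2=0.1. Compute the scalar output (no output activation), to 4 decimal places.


z1[0] = (0.8)·(2) + (0.7)·(1) - 0.7 = 1.6
z1[1] = (-0.9)·(2) + (-0.4)·(1) - 0.2 = -2.4
z1[2] = (0.4)·(2) + (0.2)·(1) - 0.1 = 0.9
h = ReLU(z1) = [1.6, 0.0, 0.9]
output = (-0.6)·(1.6) + (-1.0)·(0.0) + (0.2)·(0.9) + 0.1 = -0.68

-0.68


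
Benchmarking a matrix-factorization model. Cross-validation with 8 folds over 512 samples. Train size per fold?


Fold size = 512/8 = 64
Training per fold = 512 - 64 = 448

448


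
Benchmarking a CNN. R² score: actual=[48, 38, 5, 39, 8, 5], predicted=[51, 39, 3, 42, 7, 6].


ȳ = 23.8333
SS_res = Σ(y-ŷ)² = 25
SS_tot = Σ(y-ȳ)² = 1974.83
R² = 1 - SS_res/SS_tot = 1 - 0.0127 = 0.9873

0.9873


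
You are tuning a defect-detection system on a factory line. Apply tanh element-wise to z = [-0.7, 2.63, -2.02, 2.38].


tanh(-0.7) = -0.6044
tanh(2.63) = 0.9897
tanh(-2.02) = -0.9654
tanh(2.38) = 0.983
result = [-0.6044, 0.9897, -0.9654, 0.983]

[-0.6044, 0.9897, -0.9654, 0.983]


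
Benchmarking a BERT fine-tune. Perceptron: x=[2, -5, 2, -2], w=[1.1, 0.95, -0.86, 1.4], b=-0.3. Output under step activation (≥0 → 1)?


z = (2)·(1.1) + (-5)·(0.95) + (2)·(-0.86) + (-2)·(1.4) - 0.3
  = -7.37
step(z) = 0 (z<0)

0


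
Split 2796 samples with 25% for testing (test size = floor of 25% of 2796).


Test = ⌊2796·25/100⌋ = 699
Train = 2796 - 699 = 2097

Train: 2097, Test: 699


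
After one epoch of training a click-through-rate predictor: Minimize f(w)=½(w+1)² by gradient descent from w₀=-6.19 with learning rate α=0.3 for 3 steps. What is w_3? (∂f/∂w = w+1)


step 1: grad = -6.19+1 = -5.19; w = -6.19 - 0.3·(-5.19) = -4.633
step 2: grad = -4.633+1 = -3.633; w = -4.633 - 0.3·(-3.633) = -3.5431
step 3: grad = -3.5431+1 = -2.5431; w = -3.5431 - 0.3·(-2.5431) = -2.78017

-2.78017


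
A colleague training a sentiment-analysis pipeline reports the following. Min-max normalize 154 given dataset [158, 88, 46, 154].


min=46, max=158
(154-46)/(158-46) = 108/112 = 0.9643

0.9643


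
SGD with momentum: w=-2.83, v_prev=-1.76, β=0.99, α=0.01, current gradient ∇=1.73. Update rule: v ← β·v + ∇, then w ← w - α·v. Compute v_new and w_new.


v_new = 0.99·-1.76 + 1.73 = -1.7424 + 1.73 = -0.0124
w_new = -2.83 - 0.01·-0.0124 = -2.83 + 0.000124 = -2.829876

v_new=-0.0124, w_new=-2.829876


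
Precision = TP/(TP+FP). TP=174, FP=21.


Precision = TP/(TP+FP)
= 174/(174+21)
= 174/195 = 89.23%

89.23%


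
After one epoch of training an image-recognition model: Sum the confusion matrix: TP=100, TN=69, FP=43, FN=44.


Total = TP + TN + FP + FN
= 100 + 69 + 43 + 44
= 256
(Predicted positive: 143, predicted negative: 113)

256


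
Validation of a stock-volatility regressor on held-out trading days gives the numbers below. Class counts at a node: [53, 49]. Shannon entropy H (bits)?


Probabilities: [53/102, 49/102] ≈ [0.5196, 0.4804]
H = -((53/102)·log₂(53/102) + (49/102)·log₂(49/102))
  = 0.9989 bits

0.9989 bits


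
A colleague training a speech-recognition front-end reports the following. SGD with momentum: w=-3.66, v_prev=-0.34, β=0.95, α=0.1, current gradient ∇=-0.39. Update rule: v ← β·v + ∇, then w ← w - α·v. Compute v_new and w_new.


v_new = 0.95·-0.34 - 0.39 = -0.323 - 0.39 = -0.713
w_new = -3.66 - 0.1·-0.713 = -3.66 + 0.0713 = -3.5887

v_new=-0.713, w_new=-3.5887


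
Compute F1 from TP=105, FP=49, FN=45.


Precision = 105/154 = 0.6818
Recall = 105/150 = 0.7
F1 = 2·P·R/(P+R) = 2·TP/(2·TP+FP+FN) = 210/(210+49+45) = 210/304 = 0.6908

0.6908


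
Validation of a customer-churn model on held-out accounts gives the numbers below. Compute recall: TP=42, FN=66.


Recall = TP/(TP+FN)
= 42/(42+66)
= 42/108 = 38.89%

38.89%


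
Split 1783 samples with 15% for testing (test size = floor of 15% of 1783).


Test = ⌊1783·15/100⌋ = 267
Train = 1783 - 267 = 1516

Train: 1516, Test: 267


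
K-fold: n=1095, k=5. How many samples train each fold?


Fold size = 1095/5 = 219
Training per fold = 1095 - 219 = 876

876


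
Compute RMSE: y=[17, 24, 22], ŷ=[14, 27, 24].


MSE = 22/3 = 7.3333
RMSE = √(22/3) = 2.708

2.708


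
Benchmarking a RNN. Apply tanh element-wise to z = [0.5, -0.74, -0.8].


tanh(0.5) = 0.4621
tanh(-0.74) = -0.6291
tanh(-0.8) = -0.664
result = [0.4621, -0.6291, -0.664]

[0.4621, -0.6291, -0.664]


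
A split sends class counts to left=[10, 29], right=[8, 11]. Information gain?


Parent = [18, 40], H_parent = 0.8936
H_left = 0.8213 (n=39), H_right = 0.9819 (n=19)
H_children = (39/58)·0.8213 + (19/58)·0.9819 = 0.8739
IG = 0.8936 - 0.8739 = 0.0197

0.0197


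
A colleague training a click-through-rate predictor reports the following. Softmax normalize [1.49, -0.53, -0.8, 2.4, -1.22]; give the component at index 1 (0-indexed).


Exponentials: e^1.49=4.4371, e^-0.53=0.5886, e^-0.8=0.4493, e^2.4=11.0232, e^-1.22=0.2952
Sum = 16.7934
Softmax = [0.2642, 0.035, 0.0268, 0.6564, 0.0176]
p[1] = 0.5886/16.7934 = 0.035

0.035


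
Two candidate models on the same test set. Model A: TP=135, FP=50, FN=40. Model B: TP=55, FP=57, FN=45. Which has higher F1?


Model A: P=135/185=0.7297, R=135/175=0.7714, F1=2PR/(P+R)=2TP/(2TP+FP+FN)=270/360=0.75
Model B: P=55/112=0.4911, R=55/100=0.55, F1=2PR/(P+R)=2TP/(2TP+FP+FN)=110/212=0.5189
0.75 > 0.5189 → Model A

Model A


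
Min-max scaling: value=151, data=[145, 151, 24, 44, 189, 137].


min=24, max=189
(151-24)/(189-24) = 127/165 = 0.7697

0.7697


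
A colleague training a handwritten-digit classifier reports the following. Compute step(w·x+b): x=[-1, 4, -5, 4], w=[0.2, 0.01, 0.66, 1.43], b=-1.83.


z = (-1)·(0.2) + (4)·(0.01) + (-5)·(0.66) + (4)·(1.43) - 1.83
  = 0.43
step(z) = 1 (z≥0)

1


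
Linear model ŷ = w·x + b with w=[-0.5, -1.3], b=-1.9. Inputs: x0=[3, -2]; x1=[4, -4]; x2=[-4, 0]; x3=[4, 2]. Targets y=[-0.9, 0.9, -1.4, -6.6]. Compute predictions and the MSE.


ŷ0 = (-0.5)·(3) + (-1.3)·(-2) - 1.9 = -0.8
ŷ1 = (-0.5)·(4) + (-1.3)·(-4) - 1.9 = 1.3
ŷ2 = (-0.5)·(-4) + (-1.3)·(0) - 1.9 = 0.1
ŷ3 = (-0.5)·(4) + (-1.3)·(2) - 1.9 = -6.5
errors² = [0.01, 0.16, 2.25, 0.01]
MSE = 2.4300/4 = 0.6075

0.6075


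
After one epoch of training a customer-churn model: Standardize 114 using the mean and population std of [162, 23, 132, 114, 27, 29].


μ = 81.1667, σ = 56.6198
z = (114 - 81.1667)/56.6198 = 0.5799

0.5799


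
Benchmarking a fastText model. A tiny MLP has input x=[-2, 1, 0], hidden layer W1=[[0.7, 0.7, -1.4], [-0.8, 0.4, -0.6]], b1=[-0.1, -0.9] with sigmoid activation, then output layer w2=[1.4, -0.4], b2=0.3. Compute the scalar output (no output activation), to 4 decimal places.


z1[0] = (0.7)·(-2) + (0.7)·(1) + (-1.4)·(0) - 0.1 = -0.8
z1[1] = (-0.8)·(-2) + (0.4)·(1) + (-0.6)·(0) - 0.9 = 1.1
h = sigmoid(z1) = [0.31, 0.7503]
output = (1.4)·(0.31) + (-0.4)·(0.7503) + 0.3 = 0.4339

0.4339


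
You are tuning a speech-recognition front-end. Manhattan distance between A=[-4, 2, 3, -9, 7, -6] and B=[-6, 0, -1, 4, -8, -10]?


d = |-4+ 6| + |2-0| + |3+ 1| + |-9-4| + |7+ 8| + |-6+ 10|
  = 2 + 2 + 4 + 13 + 15 + 4
  = 40

40


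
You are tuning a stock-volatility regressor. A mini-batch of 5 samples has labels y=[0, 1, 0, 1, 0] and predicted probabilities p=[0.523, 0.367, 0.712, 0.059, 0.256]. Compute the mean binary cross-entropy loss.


L[0] = -ln(1-0.523) = -ln(0.477) = 0.7402
L[1] = -ln(0.367) = 1.0024
L[2] = -ln(1-0.712) = -ln(0.288) = 1.2448
L[3] = -ln(0.059) = 2.8302
L[4] = -ln(1-0.256) = -ln(0.744) = 0.2957
mean = (0.7402 + 1.0024 + 1.2448 + 2.8302 + 0.2957)/5 = 1.2227

1.2227


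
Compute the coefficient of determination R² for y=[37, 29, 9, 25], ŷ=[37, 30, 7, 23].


ȳ = 25
SS_res = Σ(y-ŷ)² = 9
SS_tot = Σ(y-ȳ)² = 416
R² = 1 - SS_res/SS_tot = 1 - 0.0216 = 0.9784

0.9784


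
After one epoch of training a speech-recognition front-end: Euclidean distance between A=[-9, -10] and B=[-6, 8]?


d = √((-9+ 6)² + (-10-8)²)
  = √(9 + 324)
  = √333 = 18.2483

18.2483


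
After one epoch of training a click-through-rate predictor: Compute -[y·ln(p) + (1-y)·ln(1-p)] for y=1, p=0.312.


BCE = -[y·ln(p) + (1-y)·ln(1-p)]
= -1·ln(0.312) - 0
= -ln(0.312) = 1.1648

1.1648


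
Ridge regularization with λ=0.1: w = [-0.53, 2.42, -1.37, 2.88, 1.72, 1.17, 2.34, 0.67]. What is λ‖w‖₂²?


‖w‖₂² = (-0.53)² + (2.42)² + (-1.37)² + (2.88)² + (1.72)² + (1.17)² + (2.34)² + (0.67)²
     = 0.2809 + 5.8564 + 1.8769 + 8.2944 + 2.9584 + 1.3689 + 5.4756 + 0.4489
     = 26.5604
λ·‖w‖₂² = 0.1·26.5604 = 2.65604

2.65604


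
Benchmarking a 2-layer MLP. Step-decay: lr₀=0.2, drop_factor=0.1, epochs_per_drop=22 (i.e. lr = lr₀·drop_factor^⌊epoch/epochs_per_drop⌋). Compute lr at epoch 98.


n_drops = ⌊98/22⌋ = 4
lr = 0.2·0.1^4 = 0.2·0.0001 = 0.00002

0.00002


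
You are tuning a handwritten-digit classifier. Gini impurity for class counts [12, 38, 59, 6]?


Probabilities: [12/115, 38/115, 59/115, 6/115] ≈ [0.1043, 0.3304, 0.513, 0.0522]
Σpᵢ² = (144 + 1444 + 3481 + 36)/115² = 5105/13225
Gini = 1 - Σpᵢ² = 1 - 5105/13225 = 0.614

0.614


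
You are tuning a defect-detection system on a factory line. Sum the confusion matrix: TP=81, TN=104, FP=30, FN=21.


Total = TP + TN + FP + FN
= 81 + 104 + 30 + 21
= 236
(Predicted positive: 111, predicted negative: 125)

236


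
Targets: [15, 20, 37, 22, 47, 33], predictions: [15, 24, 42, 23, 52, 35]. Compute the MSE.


Squared errors: (15-15)²=0, (20-24)²=16, (37-42)²=25, (22-23)²=1, (47-52)²=25, (33-35)²=4
Sum = 71
MSE = 71/6 = 71/6

71/6


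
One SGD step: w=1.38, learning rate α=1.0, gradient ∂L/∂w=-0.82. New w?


w_new = w - α·∇
= 1.38 - 1.0·-0.82
= 1.38 + 0.82
= 2.2

2.2


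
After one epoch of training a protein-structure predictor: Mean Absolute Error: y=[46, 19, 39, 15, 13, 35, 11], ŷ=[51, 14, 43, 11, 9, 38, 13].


Absolute errors: |46-51|=5, |19-14|=5, |39-43|=4, |15-11|=4, |13-9|=4, |35-38|=3, |11-13|=2
Sum = 27
MAE = 27/7 = 27/7

27/7
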